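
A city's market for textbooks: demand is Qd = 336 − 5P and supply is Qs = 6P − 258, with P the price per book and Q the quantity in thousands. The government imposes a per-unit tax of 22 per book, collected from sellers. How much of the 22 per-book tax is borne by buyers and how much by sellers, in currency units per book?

Before the tax: set 336 − 5P = 6P − 258 → P* = 54, Q* = 66.
With the tax collected from sellers, supply shifts: Qs = 6(P − 22) − 258.
New equilibrium: buyers pay 66, sellers receive 44, Q = 6. (Wedge: Pb − Ps = 22.)
Burden on buyers: 12; on sellers: 10. (They sum to 22.)
The less price-elastic side of the market bears the larger share of a per-unit tax.

Buyers bear 12 per book; sellers bear 10 per book.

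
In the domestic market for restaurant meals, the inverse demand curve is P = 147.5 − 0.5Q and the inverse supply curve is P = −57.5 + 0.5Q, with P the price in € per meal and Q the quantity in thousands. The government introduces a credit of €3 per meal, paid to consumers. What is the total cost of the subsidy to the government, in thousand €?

Government outlay = €624 thousand.

Inverting to Q(P) form: Qd = 295 − 2P; Qs = 2P + 115.
Before the subsidy: set 295 − 2P = 2P + 115 → P* = €45, Q* = 205.
With a per-unit subsidy paid to consumers, each effectively pays P − 3, so demand becomes Qd = 295 − 2(P − 3).
Solving gives Q = 208 with consumers paying €43.5 and sellers receiving €46.5 (the €3 wedge).
Outlay = t · Q = 3 · 208 = €624.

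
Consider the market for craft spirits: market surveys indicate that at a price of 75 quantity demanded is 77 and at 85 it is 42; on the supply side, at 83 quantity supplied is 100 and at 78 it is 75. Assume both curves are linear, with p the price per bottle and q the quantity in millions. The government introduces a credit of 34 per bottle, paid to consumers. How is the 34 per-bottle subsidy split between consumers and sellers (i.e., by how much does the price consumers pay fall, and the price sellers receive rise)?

Consumers gain 20 per bottle; sellers gain 14 per bottle.

Demand slope: (42 − 77)/(85 − 75) = -3.5, so qd = 339.5 − 3.5p.
Supply slope: (75 − 100)/(78 − 83) = 5, so qs = 5p − 315.
Before the subsidy: set 339.5 − 3.5p = 5p − 315 → p* = 77, q* = 70.
With a per-unit subsidy paid to consumers, each effectively pays p − 34, so demand becomes qd = 339.5 − 3.5(p − 34).
Solving gives q = 140 with consumers paying 57 and sellers receiving 91 (the 34 wedge).
Gain to consumers: 20; to sellers: 14. (They sum to 34.)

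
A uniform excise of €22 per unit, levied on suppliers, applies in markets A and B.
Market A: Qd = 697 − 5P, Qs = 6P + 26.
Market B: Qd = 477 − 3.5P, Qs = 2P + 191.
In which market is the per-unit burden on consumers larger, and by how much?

Market A: pre-tax P* = €61, Q* = 392; post-tax Q = 332; per-unit burden on consumers = €12.
Market B: pre-tax P* = €52, Q* = 295; post-tax Q = 267; per-unit burden on consumers = €8.
Difference: €12 vs €8 → market A is larger by €4.

Market A, by €4.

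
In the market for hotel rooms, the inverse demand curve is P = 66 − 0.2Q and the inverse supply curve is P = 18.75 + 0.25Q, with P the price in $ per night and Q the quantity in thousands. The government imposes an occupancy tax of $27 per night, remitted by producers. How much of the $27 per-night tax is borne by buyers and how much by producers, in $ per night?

Buyers bear $12 per night; producers bear $15 per night.

Rewrite in direct form: Qd = 330 − 5P and Qs = 4P − 75.
Without the tax, 330 − 5P = 4P − 75 gives 9P = 405, so P* = $45 and Q* = 105.
With the tax collected from producers, supply shifts: Qs = 4(P − 27) − 75.
New equilibrium: buyers pay $57, producers receive $30, Q = 45. (Wedge: Pb − Ps = 27.)
Burden on buyers: $12; on producers: $15. (They sum to $27.)
The less price-elastic side of the market bears the larger share of a per-unit tax.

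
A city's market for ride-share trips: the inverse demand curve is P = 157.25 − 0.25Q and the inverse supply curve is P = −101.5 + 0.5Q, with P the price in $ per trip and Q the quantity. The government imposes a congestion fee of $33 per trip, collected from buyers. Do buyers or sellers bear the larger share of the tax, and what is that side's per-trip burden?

Rewrite in direct form: Qd = 629 − 4P and Qs = 2P + 203.
Without the tax, 629 − 4P = 2P + 203 gives 6P = 426, so P* = $71 and Q* = 345.
With the tax collected from buyers, demand (in seller-price terms) shifts: Qd = 629 − 4(P + 33).
New equilibrium: buyers pay $82, sellers receive $49, Q = 301. (Wedge: Pb − Ps = 33.)
Per-trip burden: buyers $11, sellers $22.
Sellers take the larger share because supply is less price-elastic here (demand slope 4 vs supply slope 2).
The less price-elastic side of the market bears the larger share of a per-unit tax.

Sellers bear the larger share: $22 per trip.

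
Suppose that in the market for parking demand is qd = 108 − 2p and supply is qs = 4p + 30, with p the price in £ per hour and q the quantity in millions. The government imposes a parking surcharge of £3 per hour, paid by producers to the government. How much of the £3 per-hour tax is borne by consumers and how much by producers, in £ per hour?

Without the tax, 108 − 2p = 4p + 30 gives 6p = 78, so p* = £13 and q* = 82.
With the tax collected from producers, supply shifts: qs = 4(p − 3) + 30.
New equilibrium: consumers pay £15, producers receive £12, q = 78. (Wedge: pb − ps = 3.)
Burden on consumers: £2; on producers: £1. (They sum to £3.)

Consumers bear £2 per hour; producers bear £1 per hour.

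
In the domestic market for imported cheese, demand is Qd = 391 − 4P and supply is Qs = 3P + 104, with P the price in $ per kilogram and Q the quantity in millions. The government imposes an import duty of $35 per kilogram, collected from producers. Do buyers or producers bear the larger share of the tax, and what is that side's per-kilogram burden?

Before the tax: set 391 − 4P = 3P + 104 → P* = $41, Q* = 227.
With the tax collected from producers, supply shifts: Qs = 3(P − 35) + 104.
Solving gives Q = 167 with buyers paying $56 and producers receiving $21 (the $35 wedge).
Per-kilogram burden: buyers $15, producers $20.
Producers take the larger share because supply is less price-elastic here (demand slope 4 vs supply slope 3).
The less price-elastic side of the market bears the larger share of a per-unit tax.

Producers bear the larger share: $20 per kilogram.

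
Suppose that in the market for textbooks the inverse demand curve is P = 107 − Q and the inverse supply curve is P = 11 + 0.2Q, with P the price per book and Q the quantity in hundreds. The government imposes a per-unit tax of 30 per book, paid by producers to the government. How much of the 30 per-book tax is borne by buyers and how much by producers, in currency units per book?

Buyers bear 25 per book; producers bear 5 per book.

Inverting to Q(P) form: Qd = 107 − P; Qs = 5P − 55.
Before the tax: set 107 − P = 5P − 55 → P* = 27, Q* = 80.
With the tax collected from producers, supply shifts: Qs = 5(P − 30) − 55.
New equilibrium: buyers pay 52, producers receive 22, Q = 55. (Wedge: Pb − Ps = 30.)
Burden on buyers: 25; on producers: 5. (They sum to 30.)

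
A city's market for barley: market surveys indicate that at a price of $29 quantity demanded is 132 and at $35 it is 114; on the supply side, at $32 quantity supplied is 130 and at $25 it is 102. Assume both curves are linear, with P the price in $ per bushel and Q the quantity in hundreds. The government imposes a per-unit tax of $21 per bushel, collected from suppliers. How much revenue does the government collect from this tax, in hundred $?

Tax revenue = $1890 hundred.

Demand slope: (114 − 132)/(35 − 29) = -3, so Qd = 219 − 3P.
Supply slope: (102 − 130)/(25 − 32) = 4, so Qs = 4P + 2.
Without the tax, 219 − 3P = 4P + 2 gives 7P = 217, so P* = $31 and Q* = 126.
With the tax collected from suppliers, supply shifts: Qs = 4(P − 21) + 2.
New equilibrium: consumers pay $43, suppliers receive $22, Q = 90. (Wedge: Pb − Ps = 21.)
Revenue = t · Q = 21 · 90 = $1890.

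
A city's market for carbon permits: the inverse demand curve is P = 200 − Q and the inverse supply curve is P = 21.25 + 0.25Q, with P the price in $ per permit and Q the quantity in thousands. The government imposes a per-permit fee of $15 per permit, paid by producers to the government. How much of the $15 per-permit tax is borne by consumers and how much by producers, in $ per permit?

Consumers bear $12 per permit; producers bear $3 per permit.

Rewrite in direct form: Qd = 200 − P and Qs = 4P − 85.
Before the tax: set 200 − P = 4P − 85 → P* = $57, Q* = 143.
With the tax collected from producers, supply shifts: Qs = 4(P − 15) − 85.
Solving gives Q = 131 with consumers paying $69 and producers receiving $54 (the $15 wedge).
Burden on consumers: $12; on producers: $3. (They sum to $15.)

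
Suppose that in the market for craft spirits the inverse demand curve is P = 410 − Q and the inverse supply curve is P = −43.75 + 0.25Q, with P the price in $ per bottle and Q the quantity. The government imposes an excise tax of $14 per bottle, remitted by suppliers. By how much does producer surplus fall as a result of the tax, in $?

Producer surplus falls by $1000.72.

Inverting to Q(P) form: Qd = 410 − P; Qs = 4P + 175.
Before the tax: set 410 − P = 4P + 175 → P* = $47, Q* = 363.
With the tax collected from suppliers, supply shifts: Qs = 4(P − 14) + 175.
New equilibrium: buyers pay $58.2, suppliers receive $44.2, Q = 351.8. (Wedge: Pb − Ps = 14.)
ΔPS is the trapezoid between Q = 351.8 and Q = 363 of height $2.8: ½ · (363 + 351.8) · 2.8 = $1000.72.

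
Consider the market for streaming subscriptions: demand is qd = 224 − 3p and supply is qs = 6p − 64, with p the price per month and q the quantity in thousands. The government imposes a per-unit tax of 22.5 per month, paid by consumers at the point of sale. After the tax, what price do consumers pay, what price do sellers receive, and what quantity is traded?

Consumers pay 47; sellers receive 24.5; quantity = 83.

Before the tax: set 224 − 3p = 6p − 64 → p* = 32, q* = 128.
With the tax collected from consumers, demand (in seller-price terms) shifts: qd = 224 − 3(p + 22.5).
New equilibrium: consumers pay 47, sellers receive 24.5, q = 83. (Wedge: pb − ps = 22.5.)
The less price-elastic side of the market bears the larger share of a per-unit tax.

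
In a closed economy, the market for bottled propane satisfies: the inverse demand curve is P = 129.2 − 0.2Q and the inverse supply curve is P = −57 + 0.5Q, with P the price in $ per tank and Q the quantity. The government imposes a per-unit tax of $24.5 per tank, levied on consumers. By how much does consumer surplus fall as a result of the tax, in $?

Consumer surplus falls by $1739.5.

Inverting to Q(P) form: Qd = 646 − 5P; Qs = 2P + 114.
Without the tax, 646 − 5P = 2P + 114 gives 7P = 532, so P* = $76 and Q* = 266.
With the tax collected from consumers, demand (in seller-price terms) shifts: Qd = 646 − 5(P + 24.5).
New equilibrium: consumers pay $83, suppliers receive $58.5, Q = 231. (Wedge: Pb − Ps = 24.5.)
ΔCS is the trapezoid between Q = 231 and Q = 266 of height $7: ½ · (266 + 231) · 7 = $1739.5.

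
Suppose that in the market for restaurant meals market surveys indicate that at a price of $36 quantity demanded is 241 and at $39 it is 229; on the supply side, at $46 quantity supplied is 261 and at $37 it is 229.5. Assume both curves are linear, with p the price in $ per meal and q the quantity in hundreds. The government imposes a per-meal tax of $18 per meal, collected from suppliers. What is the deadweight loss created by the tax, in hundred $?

Deadweight loss = $302.4 hundred.

Demand slope: (229 − 241)/(39 − 36) = -4, so qd = 385 − 4p.
Supply slope: (229.5 − 261)/(37 − 46) = 3.5, so qs = 3.5p + 100.
Without the tax, 385 − 4p = 3.5p + 100 gives 7.5p = 285, so p* = $38 and q* = 233.
With the tax collected from suppliers, supply shifts: qs = 3.5(p − 18) + 100.
New equilibrium: consumers pay $46.4, suppliers receive $28.4, q = 199.4. (Wedge: pb − ps = 18.)
Quantity falls by |ΔQ| = |233 − 199.4| = 33.6.
DWL = ½ · t · |ΔQ| = ½ · 18 · 33.6 = $302.4.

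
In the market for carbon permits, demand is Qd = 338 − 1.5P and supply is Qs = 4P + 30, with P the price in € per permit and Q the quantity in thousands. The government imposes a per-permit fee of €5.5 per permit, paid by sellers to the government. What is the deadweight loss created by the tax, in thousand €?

Deadweight loss = €16.5 thousand.

Without the tax, 338 − 1.5P = 4P + 30 gives 5.5P = 308, so P* = €56 and Q* = 254.
With the tax collected from sellers, supply shifts: Qs = 4(P − 5.5) + 30.
New equilibrium: buyers pay €60, sellers receive €54.5, Q = 248. (Wedge: Pb − Ps = 5.5.)
Quantity falls by |ΔQ| = |254 − 248| = 6.
DWL = ½ · t · |ΔQ| = ½ · 5.5 · 6 = €16.5.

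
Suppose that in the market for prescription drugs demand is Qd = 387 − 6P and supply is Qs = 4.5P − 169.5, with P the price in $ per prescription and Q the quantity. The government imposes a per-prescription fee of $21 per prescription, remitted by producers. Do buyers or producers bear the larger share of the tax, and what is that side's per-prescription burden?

Without the tax, 387 − 6P = 4.5P − 169.5 gives 10.5P = 556.5, so P* = $53 and Q* = 69.
With the tax collected from producers, supply shifts: Qs = 4.5(P − 21) − 169.5.
New equilibrium: buyers pay $62, producers receive $41, Q = 15. (Wedge: Pb − Ps = 21.)
Per-prescription burden: buyers $9, producers $12.
Producers take the larger share because supply is less price-elastic here (demand slope 6 vs supply slope 4.5).
The less price-elastic side of the market bears the larger share of a per-unit tax.

Producers bear the larger share: $12 per prescription.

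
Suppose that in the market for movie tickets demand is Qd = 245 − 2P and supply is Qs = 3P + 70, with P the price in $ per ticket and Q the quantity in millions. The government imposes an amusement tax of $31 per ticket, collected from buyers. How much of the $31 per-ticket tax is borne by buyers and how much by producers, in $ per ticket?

Buyers bear $18.6 per ticket; producers bear $12.4 per ticket.

Without the tax, 245 − 2P = 3P + 70 gives 5P = 175, so P* = $35 and Q* = 175.
With the tax collected from buyers, demand (in seller-price terms) shifts: Qd = 245 − 2(P + 31).
New equilibrium: buyers pay $53.6, producers receive $22.6, Q = 137.8. (Wedge: Pb − Ps = 31.)
Burden on buyers: $18.6; on producers: $12.4. (They sum to $31.)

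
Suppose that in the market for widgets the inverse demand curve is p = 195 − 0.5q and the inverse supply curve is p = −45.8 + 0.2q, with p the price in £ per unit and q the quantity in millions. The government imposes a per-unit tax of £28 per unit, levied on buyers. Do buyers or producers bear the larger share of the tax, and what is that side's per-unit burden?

Rewrite in direct form: qd = 390 − 2p and qs = 5p + 229.
Without the tax, 390 − 2p = 5p + 229 gives 7p = 161, so p* = £23 and q* = 344.
With the tax collected from buyers, demand (in seller-price terms) shifts: qd = 390 − 2(p + 28).
Solving gives q = 304 with buyers paying £43 and producers receiving £15 (the £28 wedge).
Per-unit burden: buyers £20, producers £8.
Buyers take the larger share because demand is less price-elastic here (demand slope 2 vs supply slope 5).

Buyers bear the larger share: £20 per unit.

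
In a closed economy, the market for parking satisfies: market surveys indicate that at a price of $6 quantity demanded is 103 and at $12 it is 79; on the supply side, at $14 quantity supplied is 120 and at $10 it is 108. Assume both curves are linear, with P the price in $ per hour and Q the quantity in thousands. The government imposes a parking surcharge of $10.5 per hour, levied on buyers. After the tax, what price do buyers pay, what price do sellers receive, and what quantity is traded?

Demand slope: (79 − 103)/(12 − 6) = -4, so Qd = 127 − 4P.
Supply slope: (108 − 120)/(10 − 14) = 3, so Qs = 3P + 78.
Without the tax, 127 − 4P = 3P + 78 gives 7P = 49, so P* = $7 and Q* = 99.
With the tax collected from buyers, demand (in seller-price terms) shifts: Qd = 127 − 4(P + 10.5).
New equilibrium: buyers pay $11.5, sellers receive $1, Q = 81. (Wedge: Pb − Ps = 10.5.)

Buyers pay $11.5; sellers receive $1; quantity = 81.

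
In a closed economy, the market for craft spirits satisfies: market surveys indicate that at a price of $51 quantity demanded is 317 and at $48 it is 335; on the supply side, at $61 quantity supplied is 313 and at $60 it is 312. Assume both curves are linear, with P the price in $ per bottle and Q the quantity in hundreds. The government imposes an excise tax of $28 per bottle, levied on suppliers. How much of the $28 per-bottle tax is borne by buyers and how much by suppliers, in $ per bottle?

Demand slope: (335 − 317)/(48 − 51) = -6, so Qd = 623 − 6P.
Supply slope: (312 − 313)/(60 − 61) = 1, so Qs = P + 252.
Before the tax: set 623 − 6P = P + 252 → P* = $53, Q* = 305.
With the tax collected from suppliers, supply shifts: Qs = (P − 28) + 252.
New equilibrium: buyers pay $57, suppliers receive $29, Q = 281. (Wedge: Pb − Ps = 28.)
Burden on buyers: $4; on suppliers: $24. (They sum to $28.)

Buyers bear $4 per bottle; suppliers bear $24 per bottle.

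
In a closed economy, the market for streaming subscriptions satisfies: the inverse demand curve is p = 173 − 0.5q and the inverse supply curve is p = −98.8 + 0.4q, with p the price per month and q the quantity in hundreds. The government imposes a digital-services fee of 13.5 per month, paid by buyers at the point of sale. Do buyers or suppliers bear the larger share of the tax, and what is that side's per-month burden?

Inverting to q(p) form: qd = 346 − 2p; qs = 2.5p + 247.
Without the tax, 346 − 2p = 2.5p + 247 gives 4.5p = 99, so p* = 22 and q* = 302.
With the tax collected from buyers, demand (in seller-price terms) shifts: qd = 346 − 2(p + 13.5).
New equilibrium: buyers pay 29.5, suppliers receive 16, q = 287. (Wedge: pb − ps = 13.5.)
Per-month burden: buyers 7.5, suppliers 6.
Buyers take the larger share because demand is less price-elastic here (demand slope 2 vs supply slope 2.5).
The less price-elastic side of the market bears the larger share of a per-unit tax.

Buyers bear the larger share: 7.5 per month.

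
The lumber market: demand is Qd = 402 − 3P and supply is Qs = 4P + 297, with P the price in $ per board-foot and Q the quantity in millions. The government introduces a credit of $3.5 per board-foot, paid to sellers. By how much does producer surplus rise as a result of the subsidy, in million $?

Without the subsidy, 402 − 3P = 4P + 297 gives 7P = 105, so P* = $15 and Q* = 357.
With a per-unit subsidy paid to sellers, each receives P + 3.5 per unit sold, so supply becomes Qs = 4(P + 3.5) + 297.
New equilibrium: consumers pay $13, sellers receive $16.5, Q = 363. (Wedge: Pb − Ps = −3.5.)
ΔPS is the trapezoid between Q = 363 and Q = 357 of height $1.5: ½ · (357 + 363) · 1.5 = $540.

Producer surplus rises by $540 million.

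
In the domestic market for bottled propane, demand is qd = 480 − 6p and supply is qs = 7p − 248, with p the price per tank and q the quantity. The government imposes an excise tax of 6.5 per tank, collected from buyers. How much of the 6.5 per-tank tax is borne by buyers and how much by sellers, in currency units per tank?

Buyers bear 3.5 per tank; sellers bear 3 per tank.

Without the tax, 480 − 6p = 7p − 248 gives 13p = 728, so p* = 56 and q* = 144.
With the tax collected from buyers, demand (in seller-price terms) shifts: qd = 480 − 6(p + 6.5).
New equilibrium: buyers pay 59.5, sellers receive 53, q = 123. (Wedge: pb − ps = 6.5.)
Burden on buyers: 3.5; on sellers: 3. (They sum to 6.5.)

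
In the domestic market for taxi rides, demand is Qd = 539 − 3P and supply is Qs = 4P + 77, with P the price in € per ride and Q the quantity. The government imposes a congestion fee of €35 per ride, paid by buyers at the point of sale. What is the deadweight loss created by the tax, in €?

Without the tax, 539 − 3P = 4P + 77 gives 7P = 462, so P* = €66 and Q* = 341.
With the tax collected from buyers, demand (in seller-price terms) shifts: Qd = 539 − 3(P + 35).
Solving gives Q = 281 with buyers paying €86 and producers receiving €51 (the €35 wedge).
Quantity falls by |ΔQ| = |341 − 281| = 60.
DWL = ½ · t · |ΔQ| = ½ · 35 · 60 = €1050.

Deadweight loss = €1050.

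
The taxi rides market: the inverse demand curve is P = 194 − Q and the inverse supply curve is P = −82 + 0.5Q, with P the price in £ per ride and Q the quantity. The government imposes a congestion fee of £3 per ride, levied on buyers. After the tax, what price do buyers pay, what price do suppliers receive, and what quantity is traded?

Rewrite in direct form: Qd = 194 − P and Qs = 2P + 164.
Before the tax: set 194 − P = 2P + 164 → P* = £10, Q* = 184.
With the tax collected from buyers, demand (in seller-price terms) shifts: Qd = 194 − (P + 3).
Solving gives Q = 182 with buyers paying £12 and suppliers receiving £9 (the £3 wedge).

Buyers pay £12; suppliers receive £9; quantity = 182.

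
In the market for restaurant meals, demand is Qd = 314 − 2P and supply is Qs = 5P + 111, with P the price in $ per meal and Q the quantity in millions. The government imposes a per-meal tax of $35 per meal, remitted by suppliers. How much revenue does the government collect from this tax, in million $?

Without the tax, 314 − 2P = 5P + 111 gives 7P = 203, so P* = $29 and Q* = 256.
With the tax collected from suppliers, supply shifts: Qs = 5(P − 35) + 111.
New equilibrium: buyers pay $54, suppliers receive $19, Q = 206. (Wedge: Pb − Ps = 35.)
Revenue = t · Q = 35 · 206 = $7210.

Tax revenue = $7210 million.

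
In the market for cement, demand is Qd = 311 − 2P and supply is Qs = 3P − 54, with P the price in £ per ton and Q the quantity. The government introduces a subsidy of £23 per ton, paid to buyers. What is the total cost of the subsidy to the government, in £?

Government outlay = £4429.8.

Without the subsidy, 311 − 2P = 3P − 54 gives 5P = 365, so P* = £73 and Q* = 165.
With a per-unit subsidy paid to buyers, each effectively pays P − 23, so demand becomes Qd = 311 − 2(P − 23).
Solving gives Q = 192.6 with buyers paying £59.2 and producers receiving £82.2 (the £23 wedge).
Outlay = t · Q = 23 · 192.6 = £4429.8.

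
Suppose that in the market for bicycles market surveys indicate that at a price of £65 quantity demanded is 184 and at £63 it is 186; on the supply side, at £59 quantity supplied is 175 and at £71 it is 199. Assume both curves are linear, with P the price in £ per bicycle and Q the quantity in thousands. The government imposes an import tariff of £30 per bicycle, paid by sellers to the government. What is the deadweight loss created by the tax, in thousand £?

Demand slope: (186 − 184)/(63 − 65) = -1, so Qd = 249 − P.
Supply slope: (199 − 175)/(71 − 59) = 2, so Qs = 2P + 57.
Before the tax: set 249 − P = 2P + 57 → P* = £64, Q* = 185.
With the tax collected from sellers, supply shifts: Qs = 2(P − 30) + 57.
New equilibrium: buyers pay £84, sellers receive £54, Q = 165. (Wedge: Pb − Ps = 30.)
Quantity falls by |ΔQ| = |185 − 165| = 20.
DWL = ½ · t · |ΔQ| = ½ · 30 · 20 = £300.

Deadweight loss = £300 thousand.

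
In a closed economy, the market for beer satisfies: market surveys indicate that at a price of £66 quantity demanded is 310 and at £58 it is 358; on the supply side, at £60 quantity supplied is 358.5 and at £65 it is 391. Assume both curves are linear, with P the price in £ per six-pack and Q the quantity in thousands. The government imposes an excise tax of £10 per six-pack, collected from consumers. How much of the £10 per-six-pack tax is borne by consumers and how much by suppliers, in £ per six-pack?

Consumers bear £5.2 per six-pack; suppliers bear £4.8 per six-pack.

Demand slope: (358 − 310)/(58 − 66) = -6, so Qd = 706 − 6P.
Supply slope: (391 − 358.5)/(65 − 60) = 6.5, so Qs = 6.5P − 31.5.
Without the tax, 706 − 6P = 6.5P − 31.5 gives 12.5P = 737.5, so P* = £59 and Q* = 352.
With the tax collected from consumers, demand (in seller-price terms) shifts: Qd = 706 − 6(P + 10).
New equilibrium: consumers pay £64.2, suppliers receive £54.2, Q = 320.8. (Wedge: Pb − Ps = 10.)
Burden on consumers: £5.2; on suppliers: £4.8. (They sum to £10.)
The less price-elastic side of the market bears the larger share of a per-unit tax.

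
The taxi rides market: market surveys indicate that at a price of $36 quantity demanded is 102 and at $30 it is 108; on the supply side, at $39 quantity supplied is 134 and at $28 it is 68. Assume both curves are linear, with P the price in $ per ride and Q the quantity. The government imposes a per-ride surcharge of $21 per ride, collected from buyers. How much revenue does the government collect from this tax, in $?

Tax revenue = $1806.

Demand slope: (108 − 102)/(30 − 36) = -1, so Qd = 138 − P.
Supply slope: (68 − 134)/(28 − 39) = 6, so Qs = 6P − 100.
Without the tax, 138 − P = 6P − 100 gives 7P = 238, so P* = $34 and Q* = 104.
With the tax collected from buyers, demand (in seller-price terms) shifts: Qd = 138 − (P + 21).
Solving gives Q = 86 with buyers paying $52 and suppliers receiving $31 (the $21 wedge).
Revenue = t · Q = 21 · 86 = $1806.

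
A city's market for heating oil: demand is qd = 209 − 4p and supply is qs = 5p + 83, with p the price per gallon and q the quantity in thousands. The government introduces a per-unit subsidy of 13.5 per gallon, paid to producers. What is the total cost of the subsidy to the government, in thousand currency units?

Without the subsidy, 209 − 4p = 5p + 83 gives 9p = 126, so p* = 14 and q* = 153.
With a per-unit subsidy paid to producers, each receives p + 13.5 per unit sold, so supply becomes qs = 5(p + 13.5) + 83.
New equilibrium: consumers pay 6.5, producers receive 20, q = 183. (Wedge: pb − ps = −13.5.)
Outlay = t · Q = 13.5 · 183 = 2470.5.

Government outlay = 2470.5 thousand.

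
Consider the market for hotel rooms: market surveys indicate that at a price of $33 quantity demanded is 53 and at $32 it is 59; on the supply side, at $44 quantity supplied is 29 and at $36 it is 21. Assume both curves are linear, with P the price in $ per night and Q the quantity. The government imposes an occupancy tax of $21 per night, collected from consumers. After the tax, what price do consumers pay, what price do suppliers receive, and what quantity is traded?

Demand slope: (59 − 53)/(32 − 33) = -6, so Qd = 251 − 6P.
Supply slope: (21 − 29)/(36 − 44) = 1, so Qs = P − 15.
Before the tax: set 251 − 6P = P − 15 → P* = $38, Q* = 23.
With the tax collected from consumers, demand (in seller-price terms) shifts: Qd = 251 − 6(P + 21).
Solving gives Q = 5 with consumers paying $41 and suppliers receiving $20 (the $21 wedge).

Consumers pay $41; suppliers receive $20; quantity = 5.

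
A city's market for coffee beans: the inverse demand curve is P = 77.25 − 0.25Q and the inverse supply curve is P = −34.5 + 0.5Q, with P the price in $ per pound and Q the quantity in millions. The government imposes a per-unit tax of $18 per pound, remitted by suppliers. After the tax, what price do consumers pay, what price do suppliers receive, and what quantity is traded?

Rewrite in direct form: Qd = 309 − 4P and Qs = 2P + 69.
Without the tax, 309 − 4P = 2P + 69 gives 6P = 240, so P* = $40 and Q* = 149.
With the tax collected from suppliers, supply shifts: Qs = 2(P − 18) + 69.
New equilibrium: consumers pay $46, suppliers receive $28, Q = 125. (Wedge: Pb − Ps = 18.)
The less price-elastic side of the market bears the larger share of a per-unit tax.

Consumers pay $46; suppliers receive $28; quantity = 125.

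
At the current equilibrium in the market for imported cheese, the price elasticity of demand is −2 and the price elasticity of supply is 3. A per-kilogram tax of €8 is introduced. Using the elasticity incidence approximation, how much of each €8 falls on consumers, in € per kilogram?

Incidence ratio: consumers' share ≈ εs / (εs + |εd|) = 3 / (3 + 2) = 0.6.
So consumers bear ≈ 0.6 × €8 = €4.8; suppliers bear €3.2.

Consumers bear ≈ €4.8 per kilogram.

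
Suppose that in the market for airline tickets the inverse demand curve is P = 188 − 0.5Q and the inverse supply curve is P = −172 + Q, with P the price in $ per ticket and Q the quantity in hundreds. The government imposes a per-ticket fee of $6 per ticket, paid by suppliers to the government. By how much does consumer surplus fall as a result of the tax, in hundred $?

Consumer surplus falls by $476 hundred.

Inverting to Q(P) form: Qd = 376 − 2P; Qs = P + 172.
Before the tax: set 376 − 2P = P + 172 → P* = $68, Q* = 240.
With the tax collected from suppliers, supply shifts: Qs = (P − 6) + 172.
New equilibrium: buyers pay $70, suppliers receive $64, Q = 236. (Wedge: Pb − Ps = 6.)
ΔCS is the trapezoid between Q = 236 and Q = 240 of height $2: ½ · (240 + 236) · 2 = $476.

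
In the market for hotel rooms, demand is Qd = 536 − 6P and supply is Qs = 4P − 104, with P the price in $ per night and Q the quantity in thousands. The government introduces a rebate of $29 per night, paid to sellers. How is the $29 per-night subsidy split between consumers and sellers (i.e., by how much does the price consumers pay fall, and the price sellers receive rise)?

Without the subsidy, 536 − 6P = 4P − 104 gives 10P = 640, so P* = $64 and Q* = 152.
With a per-unit subsidy paid to sellers, each receives P + 29 per unit sold, so supply becomes Qs = 4(P + 29) − 104.
Solving gives Q = 221.6 with consumers paying $52.4 and sellers receiving $81.4 (the $29 wedge).
Gain to consumers: $11.6; to sellers: $17.4. (They sum to $29.)

Consumers gain $11.6 per night; sellers gain $17.4 per night.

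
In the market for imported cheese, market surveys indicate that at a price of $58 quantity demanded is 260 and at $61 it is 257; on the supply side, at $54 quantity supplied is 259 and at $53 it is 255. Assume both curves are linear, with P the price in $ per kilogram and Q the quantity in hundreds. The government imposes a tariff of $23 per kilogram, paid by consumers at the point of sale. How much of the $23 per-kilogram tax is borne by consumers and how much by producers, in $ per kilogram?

Demand slope: (257 − 260)/(61 − 58) = -1, so Qd = 318 − P.
Supply slope: (255 − 259)/(53 − 54) = 4, so Qs = 4P + 43.
Before the tax: set 318 − P = 4P + 43 → P* = $55, Q* = 263.
With the tax collected from consumers, demand (in seller-price terms) shifts: Qd = 318 − (P + 23).
Solving gives Q = 244.6 with consumers paying $73.4 and producers receiving $50.4 (the $23 wedge).
Burden on consumers: $18.4; on producers: $4.6. (They sum to $23.)
The less price-elastic side of the market bears the larger share of a per-unit tax.

Consumers bear $18.4 per kilogram; producers bear $4.6 per kilogram.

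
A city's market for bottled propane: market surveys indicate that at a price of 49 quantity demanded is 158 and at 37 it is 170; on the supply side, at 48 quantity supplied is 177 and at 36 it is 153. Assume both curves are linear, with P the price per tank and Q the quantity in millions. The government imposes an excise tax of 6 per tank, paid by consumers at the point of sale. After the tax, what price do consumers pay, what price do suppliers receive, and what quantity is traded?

Demand slope: (170 − 158)/(37 − 49) = -1, so Qd = 207 − P.
Supply slope: (153 − 177)/(36 − 48) = 2, so Qs = 2P + 81.
Before the tax: set 207 − P = 2P + 81 → P* = 42, Q* = 165.
With the tax collected from consumers, demand (in seller-price terms) shifts: Qd = 207 − (P + 6).
New equilibrium: consumers pay 46, suppliers receive 40, Q = 161. (Wedge: Pb − Ps = 6.)
The less price-elastic side of the market bears the larger share of a per-unit tax.

Consumers pay 46; suppliers receive 40; quantity = 161.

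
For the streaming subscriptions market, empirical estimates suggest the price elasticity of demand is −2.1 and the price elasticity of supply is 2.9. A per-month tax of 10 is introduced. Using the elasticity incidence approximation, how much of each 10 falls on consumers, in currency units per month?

Incidence ratio: consumers' share ≈ εs / (εs + |εd|) = 2.9 / (2.9 + 2.1) = 0.58.
So consumers bear ≈ 0.58 × 10 = 5.8; sellers bear 4.2.

Consumers bear ≈ 5.8 per month.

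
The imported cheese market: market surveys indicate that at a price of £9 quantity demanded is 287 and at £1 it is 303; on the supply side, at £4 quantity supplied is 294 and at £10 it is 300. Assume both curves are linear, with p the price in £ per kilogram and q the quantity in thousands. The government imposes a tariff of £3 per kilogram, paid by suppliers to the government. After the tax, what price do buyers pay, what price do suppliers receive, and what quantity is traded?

Buyers pay £6; suppliers receive £3; quantity = 293.

Demand slope: (303 − 287)/(1 − 9) = -2, so qd = 305 − 2p.
Supply slope: (300 − 294)/(10 − 4) = 1, so qs = p + 290.
Without the tax, 305 − 2p = p + 290 gives 3p = 15, so p* = £5 and q* = 295.
With the tax collected from suppliers, supply shifts: qs = (p − 3) + 290.
New equilibrium: buyers pay £6, suppliers receive £3, q = 293. (Wedge: pb − ps = 3.)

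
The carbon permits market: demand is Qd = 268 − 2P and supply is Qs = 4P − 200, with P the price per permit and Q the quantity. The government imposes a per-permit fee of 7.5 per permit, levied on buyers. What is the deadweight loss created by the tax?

Without the tax, 268 − 2P = 4P − 200 gives 6P = 468, so P* = 78 and Q* = 112.
With the tax collected from buyers, demand (in seller-price terms) shifts: Qd = 268 − 2(P + 7.5).
New equilibrium: buyers pay 83, suppliers receive 75.5, Q = 102. (Wedge: Pb − Ps = 7.5.)
Quantity falls by |ΔQ| = |112 − 102| = 10.
DWL = ½ · t · |ΔQ| = ½ · 7.5 · 10 = 37.5.

Deadweight loss = 37.5.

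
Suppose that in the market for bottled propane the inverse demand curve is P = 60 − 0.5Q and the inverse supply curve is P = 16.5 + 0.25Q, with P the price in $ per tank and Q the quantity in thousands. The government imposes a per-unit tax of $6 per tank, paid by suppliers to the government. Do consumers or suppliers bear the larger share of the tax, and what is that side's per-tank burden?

Rewrite in direct form: Qd = 120 − 2P and Qs = 4P − 66.
Without the tax, 120 − 2P = 4P − 66 gives 6P = 186, so P* = $31 and Q* = 58.
With the tax collected from suppliers, supply shifts: Qs = 4(P − 6) − 66.
New equilibrium: consumers pay $35, suppliers receive $29, Q = 50. (Wedge: Pb − Ps = 6.)
Per-tank burden: consumers $4, suppliers $2.
Consumers take the larger share because demand is less price-elastic here (demand slope 2 vs supply slope 4).

Consumers bear the larger share: $4 per tank.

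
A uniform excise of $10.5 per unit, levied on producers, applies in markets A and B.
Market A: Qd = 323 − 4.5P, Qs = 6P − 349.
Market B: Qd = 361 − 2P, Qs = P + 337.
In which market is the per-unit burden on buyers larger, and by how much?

Market A, by $2.5.

Market A: pre-tax P* = $64, Q* = 35; post-tax Q = 8; per-unit burden on buyers = $6.
Market B: pre-tax P* = $8, Q* = 345; post-tax Q = 338; per-unit burden on buyers = $3.5.
Difference: $6 vs $3.5 → market A is larger by $2.5.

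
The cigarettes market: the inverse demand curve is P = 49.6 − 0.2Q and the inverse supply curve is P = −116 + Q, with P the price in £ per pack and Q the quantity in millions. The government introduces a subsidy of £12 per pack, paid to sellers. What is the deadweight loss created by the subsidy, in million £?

Deadweight loss = £60 million.

Rewrite in direct form: Qd = 248 − 5P and Qs = P + 116.
Before the subsidy: set 248 − 5P = P + 116 → P* = £22, Q* = 138.
With a per-unit subsidy paid to sellers, each receives P + 12 per unit sold, so supply becomes Qs = (P + 12) + 116.
New equilibrium: consumers pay £20, sellers receive £32, Q = 148. (Wedge: Pb − Ps = −12.)
Quantity rises by |ΔQ| = |138 − 148| = 10.
DWL = ½ · t · |ΔQ| = ½ · 12 · 10 = £60.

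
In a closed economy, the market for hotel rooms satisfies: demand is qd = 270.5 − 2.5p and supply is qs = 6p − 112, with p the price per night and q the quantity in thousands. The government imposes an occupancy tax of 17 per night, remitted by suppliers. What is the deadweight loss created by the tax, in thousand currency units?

Deadweight loss = 255 thousand.

Without the tax, 270.5 − 2.5p = 6p − 112 gives 8.5p = 382.5, so p* = 45 and q* = 158.
With the tax collected from suppliers, supply shifts: qs = 6(p − 17) − 112.
Solving gives q = 128 with consumers paying 57 and suppliers receiving 40 (the 17 wedge).
Quantity falls by |ΔQ| = |158 − 128| = 30.
DWL = ½ · t · |ΔQ| = ½ · 17 · 30 = 255.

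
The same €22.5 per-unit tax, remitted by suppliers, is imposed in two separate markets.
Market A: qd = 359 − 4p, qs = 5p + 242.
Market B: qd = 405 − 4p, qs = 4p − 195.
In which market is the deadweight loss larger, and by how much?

Market A: pre-tax p* = €13, q* = 307; post-tax q = 257; deadweight loss = €562.5.
Market B: pre-tax p* = €75, q* = 105; post-tax q = 60; deadweight loss = €506.25.
Difference: €562.5 vs €506.25 → market A is larger by €56.25.

Market A, by €56.25.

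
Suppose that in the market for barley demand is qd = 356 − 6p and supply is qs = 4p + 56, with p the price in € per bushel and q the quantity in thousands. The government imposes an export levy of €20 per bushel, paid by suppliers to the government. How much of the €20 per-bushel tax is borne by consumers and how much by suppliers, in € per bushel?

Before the tax: set 356 − 6p = 4p + 56 → p* = €30, q* = 176.
With the tax collected from suppliers, supply shifts: qs = 4(p − 20) + 56.
Solving gives q = 128 with consumers paying €38 and suppliers receiving €18 (the €20 wedge).
Burden on consumers: €8; on suppliers: €12. (They sum to €20.)
The less price-elastic side of the market bears the larger share of a per-unit tax.

Consumers bear €8 per bushel; suppliers bear €12 per bushel.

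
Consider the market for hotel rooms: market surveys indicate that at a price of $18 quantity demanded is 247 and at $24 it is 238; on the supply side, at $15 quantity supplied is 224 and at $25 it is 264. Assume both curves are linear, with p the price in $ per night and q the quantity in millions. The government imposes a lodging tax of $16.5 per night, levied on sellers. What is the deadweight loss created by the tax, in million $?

Deadweight loss = $148.5 million.

Demand slope: (238 − 247)/(24 − 18) = -1.5, so qd = 274 − 1.5p.
Supply slope: (264 − 224)/(25 − 15) = 4, so qs = 4p + 164.
Without the tax, 274 − 1.5p = 4p + 164 gives 5.5p = 110, so p* = $20 and q* = 244.
With the tax collected from sellers, supply shifts: qs = 4(p − 16.5) + 164.
New equilibrium: buyers pay $32, sellers receive $15.5, q = 226. (Wedge: pb − ps = 16.5.)
Quantity falls by |ΔQ| = |244 − 226| = 18.
DWL = ½ · t · |ΔQ| = ½ · 16.5 · 18 = $148.5.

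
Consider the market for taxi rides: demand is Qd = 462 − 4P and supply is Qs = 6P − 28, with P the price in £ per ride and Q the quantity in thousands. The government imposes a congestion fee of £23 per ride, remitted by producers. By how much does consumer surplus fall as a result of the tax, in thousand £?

Consumer surplus falls by £3289.92 thousand.

Before the tax: set 462 − 4P = 6P − 28 → P* = £49, Q* = 266.
With the tax collected from producers, supply shifts: Qs = 6(P − 23) − 28.
Solving gives Q = 210.8 with consumers paying £62.8 and producers receiving £39.8 (the £23 wedge).
ΔCS is the trapezoid between Q = 210.8 and Q = 266 of height £13.8: ½ · (266 + 210.8) · 13.8 = £3289.92.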